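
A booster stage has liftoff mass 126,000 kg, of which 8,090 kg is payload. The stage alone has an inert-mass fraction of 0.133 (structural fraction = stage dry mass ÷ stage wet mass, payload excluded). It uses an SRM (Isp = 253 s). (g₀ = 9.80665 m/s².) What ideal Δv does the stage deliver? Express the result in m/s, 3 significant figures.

Stage wet mass = m₀ − payload = 126,000 − 8,090 = 117,910 kg.
Stage dry mass = ε × stage wet mass = 0.133 × 117,910 = 15,682 kg.
Burnout mass m_f = stage dry + payload = 15,682 + 8,090 = 23,772 kg.
v_e = Isp · g₀ = 253 × 9.80665 = 2481.1 m/s.
Δv = v_e · ln(126,000/23,772) = 2481.1 × ln(5.3) = 2481.1 × 1.6678 ≈ 4138 m/s.

Δv ≈ 4140 m/s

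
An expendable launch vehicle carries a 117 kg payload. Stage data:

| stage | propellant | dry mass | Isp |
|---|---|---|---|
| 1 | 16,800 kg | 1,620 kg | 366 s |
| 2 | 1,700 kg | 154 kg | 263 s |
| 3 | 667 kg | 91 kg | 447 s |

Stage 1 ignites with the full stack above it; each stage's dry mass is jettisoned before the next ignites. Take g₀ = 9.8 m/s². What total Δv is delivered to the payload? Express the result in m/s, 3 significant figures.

Ignition mass of stage 1 = 16,800+1,620 + 1,700+154 + 667+91 + 117 = 21,149 kg.
Stage 1: m₀ = 21,149 kg, m_f = 21,149 − 16,800 = 4,349 kg; Δv = 366×9.8×ln(4.863) = 3586.8×1.5816 ≈ 5673 m/s.
Stage 2: m₀ = 2,729 kg, m_f = 2,729 − 1,700 = 1,029 kg; Δv = 263×9.8×ln(2.652) = 2577.4×0.9753 ≈ 2514 m/s.
Stage 3: m₀ = 875 kg, m_f = 875 − 667 = 208 kg; Δv = 447×9.8×ln(4.207) = 4380.6×1.4367 ≈ 6294 m/s.
Total Δv = 5673 + 2514 + 6294 = 14481 m/s.

Δv ≈ 14500 m/s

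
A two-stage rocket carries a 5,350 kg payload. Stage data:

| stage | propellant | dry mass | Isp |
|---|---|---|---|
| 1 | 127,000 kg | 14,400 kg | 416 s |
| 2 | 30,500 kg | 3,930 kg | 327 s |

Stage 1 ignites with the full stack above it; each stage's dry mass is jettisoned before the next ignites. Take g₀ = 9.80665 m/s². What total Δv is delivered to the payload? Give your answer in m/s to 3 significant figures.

Ignition mass of stage 1 = 127,000+14,400 + 30,500+3,930 + 5,350 = 181,180 kg.
Stage 1: m₀ = 181,180 kg, m_f = 181,180 − 127,000 = 54,180 kg; Δv = 416×9.80665×ln(3.344) = 4079.6×1.2072 ≈ 4925 m/s.
Stage 2: m₀ = 39,780 kg, m_f = 39,780 − 30,500 = 9,280 kg; Δv = 327×9.80665×ln(4.287) = 3206.8×1.4555 ≈ 4667 m/s.
Total Δv = 4925 + 4667 = 9592 m/s.

Δv ≈ 9590 m/s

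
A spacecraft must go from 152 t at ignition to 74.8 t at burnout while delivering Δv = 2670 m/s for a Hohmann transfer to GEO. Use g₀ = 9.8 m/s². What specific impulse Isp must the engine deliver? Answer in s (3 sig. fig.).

Isp ≈ 384 s

ln(m₀/m_f) = ln(152000/74800) = ln(2.032) = 0.7091.
Using Δv = v_e ln(m₀/m_f): v_e = Δv / ln(m₀/m_f) = 2670 / 0.7091 = 3765.5 m/s.
Isp = v_e / g₀ = 3765.5 / 9.8 = 384.2 s.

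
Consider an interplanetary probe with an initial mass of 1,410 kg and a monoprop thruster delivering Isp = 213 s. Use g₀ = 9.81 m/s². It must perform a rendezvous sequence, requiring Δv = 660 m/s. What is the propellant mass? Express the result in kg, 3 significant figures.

propellant mass ≈ 382 kg

v_e = Isp · g₀ = 213 × 9.81 = 2089.5 m/s.
By the Tsiolkovsky rocket equation, m₀/m_f = exp(Δv / v_e) = exp(660 / 2089.5) = exp(0.3159) = 1.3714.
m_f = 1,410 / 1.3714 = 1,028.15 kg, so propellant = m₀ − m_f = 1,410 − 1,028.15 = 381.85 kg.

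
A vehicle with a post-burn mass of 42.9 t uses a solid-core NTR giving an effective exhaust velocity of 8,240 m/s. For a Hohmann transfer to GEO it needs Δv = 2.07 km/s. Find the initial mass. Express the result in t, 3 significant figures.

m₀/m_f = exp(Δv / v_e) = exp(2070 / 8240.0) = exp(0.2512) = 1.2856.
m₀ = m_f × 1.2856 = 42.9 × 1.2856 = 55.1522 t.

initial mass ≈ 55.2 t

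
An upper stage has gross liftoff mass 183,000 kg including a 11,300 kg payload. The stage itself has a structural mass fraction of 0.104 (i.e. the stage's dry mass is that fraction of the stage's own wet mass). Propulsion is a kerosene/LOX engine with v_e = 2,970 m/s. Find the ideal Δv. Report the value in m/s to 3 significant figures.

Stage wet mass = m₀ − payload = 183,000 − 11,300 = 171,700 kg.
Stage dry mass = ε × stage wet mass = 0.104 × 171,700 = 17,856.8 kg.
Burnout mass m_f = stage dry + payload = 17,856.8 + 11,300 = 29,156.8 kg.
Δv = v_e · ln(183,000/29,156.8) = 2970.0 × ln(6.276) = 2970.0 × 1.8368 ≈ 5455 m/s.

Δv ≈ 5460 m/s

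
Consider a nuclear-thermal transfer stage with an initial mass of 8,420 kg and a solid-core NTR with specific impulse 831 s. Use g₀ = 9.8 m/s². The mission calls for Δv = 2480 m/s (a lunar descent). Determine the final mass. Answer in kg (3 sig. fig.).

v_e = Isp · g₀ = 831 × 9.8 = 8143.8 m/s.
m₀/m_f = exp(Δv / v_e) = exp(2480 / 8143.8) = exp(0.3045) = 1.3560.
m_f = m₀ / 1.3560 = 8,420 / 1.3560 = 6,209.44 kg.

final mass ≈ 6210 kg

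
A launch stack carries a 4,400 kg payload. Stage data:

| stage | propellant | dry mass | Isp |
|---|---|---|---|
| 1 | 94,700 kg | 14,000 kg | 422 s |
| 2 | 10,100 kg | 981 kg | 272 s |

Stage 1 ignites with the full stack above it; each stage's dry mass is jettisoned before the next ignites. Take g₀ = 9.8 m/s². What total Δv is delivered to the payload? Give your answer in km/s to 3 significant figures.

Ignition mass of stage 1 = 94,700+14,000 + 10,100+981 + 4,400 = 124,181 kg.
Stage 1: m₀ = 124,181 kg, m_f = 124,181 − 94,700 = 29,481 kg; Δv = 422×9.8×ln(4.212) = 4135.6×1.4380 ≈ 5947 m/s.
Stage 2: m₀ = 15,481 kg, m_f = 15,481 − 10,100 = 5,381 kg; Δv = 272×9.8×ln(2.877) = 2665.6×1.0567 ≈ 2817 m/s.
Total Δv = 5947 + 2817 = 8764 m/s.

Δv ≈ 8.76 km/s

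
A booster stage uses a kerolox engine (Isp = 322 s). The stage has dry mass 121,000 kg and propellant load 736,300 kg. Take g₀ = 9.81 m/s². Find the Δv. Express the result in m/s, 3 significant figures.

v_e = Isp · g₀ = 322 × 9.81 = 3158.8 m/s.
m₀ = m_dry + m_prop = 121,000 + 736,300 = 857,300 kg.
By the Tsiolkovsky rocket equation, Δv = v_e · ln(m₀/m_f) = 3158.8 × ln(7.085) = 3158.8 × 1.9580 ≈ 6185.0 m/s.

Δv ≈ 6180 m/s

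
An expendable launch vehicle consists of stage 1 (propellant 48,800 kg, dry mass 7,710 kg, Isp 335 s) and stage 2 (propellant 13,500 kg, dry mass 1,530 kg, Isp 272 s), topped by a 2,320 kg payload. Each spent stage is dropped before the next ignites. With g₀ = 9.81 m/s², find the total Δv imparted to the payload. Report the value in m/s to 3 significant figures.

Ignition mass of stage 1 = 48,800+7,710 + 13,500+1,530 + 2,320 = 73,860 kg.
Stage 1: m₀ = 73,860 kg, m_f = 73,860 − 48,800 = 25,060 kg; Δv = 335×9.81×ln(2.947) = 3286.4×1.0809 ≈ 3552 m/s.
Stage 2: m₀ = 17,350 kg, m_f = 17,350 − 13,500 = 3,850 kg; Δv = 272×9.81×ln(4.506) = 2668.3×1.5055 ≈ 4017 m/s.
Total Δv = 3552 + 4017 = 7569 m/s.

Δv ≈ 7570 m/s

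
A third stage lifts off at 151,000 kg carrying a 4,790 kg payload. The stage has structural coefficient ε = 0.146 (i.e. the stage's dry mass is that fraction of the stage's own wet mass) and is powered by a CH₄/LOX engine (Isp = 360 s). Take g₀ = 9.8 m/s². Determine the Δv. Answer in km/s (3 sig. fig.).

Stage wet mass = m₀ − payload = 151,000 − 4,790 = 146,210 kg.
Stage dry mass = ε × stage wet mass = 0.146 × 146,210 = 21,346.7 kg.
Burnout mass m_f = stage dry + payload = 21,346.7 + 4,790 = 26,136.7 kg.
v_e = Isp · g₀ = 360 × 9.8 = 3528.0 m/s.
Δv = v_e · ln(151,000/26,136.7) = 3528.0 × ln(5.777) = 3528.0 × 1.7539 ≈ 6188 m/s.

Δv ≈ 6.19 km/s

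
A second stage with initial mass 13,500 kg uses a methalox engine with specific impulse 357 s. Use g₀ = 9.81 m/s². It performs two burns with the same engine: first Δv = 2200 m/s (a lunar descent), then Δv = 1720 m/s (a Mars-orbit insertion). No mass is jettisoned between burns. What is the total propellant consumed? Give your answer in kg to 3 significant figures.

total propellant consumed ≈ 9090 kg

v_e = Isp · g₀ = 357 × 9.81 = 3502.2 m/s.
After the first burn: m = 13500 × exp(−2200/3502.2) = 13500 × 0.53356 = 7,203.06 kg.
After the second burn: m = 7,203.06 × exp(−1720/3502.2) = 7,203.06 × 0.61194 = 4,407.84 kg.
Total propellant = m₀ − m_final = 13500 − 4,407.84 = 9,092.16 kg.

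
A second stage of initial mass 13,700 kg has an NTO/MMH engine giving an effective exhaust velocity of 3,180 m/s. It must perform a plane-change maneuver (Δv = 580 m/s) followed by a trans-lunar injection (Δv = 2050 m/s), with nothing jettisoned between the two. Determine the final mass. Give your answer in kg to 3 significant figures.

After the first burn: m = 13700 × exp(−580/3180.0) = 13700 × 0.83328 = 11,415.9 kg.
After the second burn: m = 11,415.9 × exp(−2050/3180.0) = 11,415.9 × 0.52484 = 5,991.52 kg.

final mass ≈ 5990 kg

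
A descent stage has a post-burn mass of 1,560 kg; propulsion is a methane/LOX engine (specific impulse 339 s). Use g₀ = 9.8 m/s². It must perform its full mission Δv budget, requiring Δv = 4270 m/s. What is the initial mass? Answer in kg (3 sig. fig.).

initial mass ≈ 5640 kg

v_e = Isp · g₀ = 339 × 9.8 = 3322.2 m/s.
Using Δv = v_e ln(m₀/m_f): m₀/m_f = exp(Δv / v_e) = exp(4270 / 3322.2) = exp(1.2853) = 3.6157.
m₀ = m_f × 3.6157 = 1,560 × 3.6157 = 5,640.49 kg.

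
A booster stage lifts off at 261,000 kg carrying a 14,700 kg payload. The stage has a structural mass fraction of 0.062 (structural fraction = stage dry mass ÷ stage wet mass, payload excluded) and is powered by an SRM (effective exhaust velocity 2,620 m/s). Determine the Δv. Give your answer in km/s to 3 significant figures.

Stage wet mass = m₀ − payload = 261,000 − 14,700 = 246,300 kg.
Stage dry mass = ε × stage wet mass = 0.062 × 246,300 = 15,270.6 kg.
Burnout mass m_f = stage dry + payload = 15,270.6 + 14,700 = 29,970.6 kg.
Δv = v_e · ln(261,000/29,970.6) = 2620.0 × ln(8.709) = 2620.0 × 2.1643 ≈ 5670 m/s.

Δv ≈ 5.67 km/s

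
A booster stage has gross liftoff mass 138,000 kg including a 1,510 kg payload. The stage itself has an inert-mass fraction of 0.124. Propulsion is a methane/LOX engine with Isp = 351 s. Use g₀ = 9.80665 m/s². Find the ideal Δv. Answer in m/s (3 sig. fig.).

Δv ≈ 6930 m/s

Stage wet mass = m₀ − payload = 138,000 − 1,510 = 136,490 kg.
Stage dry mass = ε × stage wet mass = 0.124 × 136,490 = 16,924.8 kg.
Burnout mass m_f = stage dry + payload = 16,924.8 + 1,510 = 18,434.8 kg.
v_e = Isp · g₀ = 351 × 9.80665 = 3442.1 m/s.
Δv = v_e · ln(138,000/18,434.8) = 3442.1 × ln(7.486) = 3442.1 × 2.0130 ≈ 6929 m/s.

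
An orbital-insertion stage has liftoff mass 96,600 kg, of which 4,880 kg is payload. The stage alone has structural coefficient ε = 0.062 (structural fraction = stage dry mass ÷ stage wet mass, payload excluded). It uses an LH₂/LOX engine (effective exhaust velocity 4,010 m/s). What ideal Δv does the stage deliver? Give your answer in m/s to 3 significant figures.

Δv ≈ 8870 m/s

Stage wet mass = m₀ − payload = 96,600 − 4,880 = 91,720 kg.
Stage dry mass = ε × stage wet mass = 0.062 × 91,720 = 5,686.64 kg.
Burnout mass m_f = stage dry + payload = 5,686.64 + 4,880 = 10,566.64 kg.
By the Tsiolkovsky rocket equation, Δv = v_e · ln(96,600/10,566.64) = 4010.0 × ln(9.142) = 4010.0 × 2.2129 ≈ 8874 m/s.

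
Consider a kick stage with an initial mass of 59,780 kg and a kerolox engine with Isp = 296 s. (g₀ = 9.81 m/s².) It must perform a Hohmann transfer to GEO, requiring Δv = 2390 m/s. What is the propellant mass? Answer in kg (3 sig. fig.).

v_e = Isp · g₀ = 296 × 9.81 = 2903.8 m/s.
Using Δv = v_e ln(m₀/m_f): m₀/m_f = exp(Δv / v_e) = exp(2390 / 2903.8) = exp(0.8231) = 2.2775.
m_f = 59,780 / 2.2775 = 26,248.1 kg, so propellant = m₀ − m_f = 59,780 − 26,248.1 = 33,531.9 kg.

propellant mass ≈ 33500 kg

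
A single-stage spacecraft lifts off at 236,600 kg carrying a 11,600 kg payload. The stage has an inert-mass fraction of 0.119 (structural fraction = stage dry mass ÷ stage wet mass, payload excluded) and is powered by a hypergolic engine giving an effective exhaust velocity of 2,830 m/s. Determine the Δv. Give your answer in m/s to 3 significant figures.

Δv ≈ 5150 m/s

Stage wet mass = m₀ − payload = 236,600 − 11,600 = 225,000 kg.
Stage dry mass = ε × stage wet mass = 0.119 × 225,000 = 26,775 kg.
Burnout mass m_f = stage dry + payload = 26,775 + 11,600 = 38,375 kg.
Δv = v_e · ln(236,600/38,375) = 2830.0 × ln(6.165) = 2830.0 × 1.8190 ≈ 5148 m/s.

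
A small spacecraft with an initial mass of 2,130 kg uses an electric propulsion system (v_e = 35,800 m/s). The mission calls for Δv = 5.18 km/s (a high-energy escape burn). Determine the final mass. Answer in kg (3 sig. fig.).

final mass ≈ 1840 kg

m₀/m_f = exp(Δv / v_e) = exp(5180 / 35800.0) = exp(0.1447) = 1.1557.
m_f = m₀ / 1.1557 = 2,130 / 1.1557 = 1,843.04 kg.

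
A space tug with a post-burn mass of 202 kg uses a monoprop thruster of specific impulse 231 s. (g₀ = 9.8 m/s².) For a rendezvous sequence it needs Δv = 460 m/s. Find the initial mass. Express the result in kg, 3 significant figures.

initial mass ≈ 248 kg

v_e = Isp · g₀ = 231 × 9.8 = 2263.8 m/s.
From the ideal rocket equation, m₀/m_f = exp(Δv / v_e) = exp(460 / 2263.8) = exp(0.2032) = 1.2253.
m₀ = m_f × 1.2253 = 202 × 1.2253 = 247.511 kg.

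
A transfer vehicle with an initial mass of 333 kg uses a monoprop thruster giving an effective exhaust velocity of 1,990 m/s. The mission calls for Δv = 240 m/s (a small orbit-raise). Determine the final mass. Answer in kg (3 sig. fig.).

m₀/m_f = exp(Δv / v_e) = exp(240 / 1990.0) = exp(0.1206) = 1.1282.
m_f = m₀ / 1.1282 = 333 / 1.1282 = 295.16 kg.

final mass ≈ 295 kg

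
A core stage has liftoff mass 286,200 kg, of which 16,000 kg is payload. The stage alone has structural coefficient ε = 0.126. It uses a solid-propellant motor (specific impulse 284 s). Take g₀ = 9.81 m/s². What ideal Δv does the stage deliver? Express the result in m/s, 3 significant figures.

Δv ≈ 4860 m/s

Stage wet mass = m₀ − payload = 286,200 − 16,000 = 270,200 kg.
Stage dry mass = ε × stage wet mass = 0.126 × 270,200 = 34,045.2 kg.
Burnout mass m_f = stage dry + payload = 34,045.2 + 16,000 = 50,045.2 kg.
v_e = Isp · g₀ = 284 × 9.81 = 2786.0 m/s.
Rocket equation: Δv = v_e · ln(286,200/50,045.2) = 2786.0 × ln(5.719) = 2786.0 × 1.7438 ≈ 4858 m/s.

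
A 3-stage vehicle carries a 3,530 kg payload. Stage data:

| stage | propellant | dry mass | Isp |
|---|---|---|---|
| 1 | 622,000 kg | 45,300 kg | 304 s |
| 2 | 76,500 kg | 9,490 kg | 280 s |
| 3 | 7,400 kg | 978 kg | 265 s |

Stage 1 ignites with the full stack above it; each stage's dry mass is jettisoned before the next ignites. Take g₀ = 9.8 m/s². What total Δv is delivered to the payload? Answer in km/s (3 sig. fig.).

Δv ≈ 11.7 km/s

Ignition mass of stage 1 = 622,000+45,300 + 76,500+9,490 + 7,400+978 + 3,530 = 765,198 kg.
Stage 1: m₀ = 765,198 kg, m_f = 765,198 − 622,000 = 143,198 kg; Δv = 304×9.8×ln(5.344) = 2979.2×1.6759 ≈ 4993 m/s.
Stage 2: m₀ = 97,898 kg, m_f = 97,898 − 76,500 = 21,398 kg; Δv = 280×9.8×ln(4.575) = 2744.0×1.5206 ≈ 4173 m/s.
Stage 3: m₀ = 11,908 kg, m_f = 11,908 − 7,400 = 4,508 kg; Δv = 265×9.8×ln(2.642) = 2597.0×0.9714 ≈ 2523 m/s.
Total Δv = 4993 + 4173 + 2523 = 11689 m/s.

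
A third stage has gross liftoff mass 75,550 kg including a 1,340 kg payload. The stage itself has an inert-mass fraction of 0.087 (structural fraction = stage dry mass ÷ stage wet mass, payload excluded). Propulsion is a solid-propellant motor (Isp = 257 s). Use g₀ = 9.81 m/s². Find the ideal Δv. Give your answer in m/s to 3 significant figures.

Δv ≈ 5730 m/s

Stage wet mass = m₀ − payload = 75,550 − 1,340 = 74,210 kg.
Stage dry mass = ε × stage wet mass = 0.087 × 74,210 = 6,456.27 kg.
Burnout mass m_f = stage dry + payload = 6,456.27 + 1,340 = 7,796.27 kg.
v_e = Isp · g₀ = 257 × 9.81 = 2521.2 m/s.
Using Δv = v_e ln(m₀/m_f): Δv = v_e · ln(75,550/7,796.27) = 2521.2 × ln(9.691) = 2521.2 × 2.2711 ≈ 5726 m/s.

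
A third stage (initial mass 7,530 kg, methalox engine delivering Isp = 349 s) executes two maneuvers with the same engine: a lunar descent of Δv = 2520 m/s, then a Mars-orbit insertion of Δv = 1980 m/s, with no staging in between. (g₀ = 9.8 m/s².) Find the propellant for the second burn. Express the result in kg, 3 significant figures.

propellant for the second burn ≈ 1580 kg

v_e = Isp · g₀ = 349 × 9.8 = 3420.2 m/s.
After the first burn: m = 7530 × exp(−2520/3420.2) = 7530 × 0.47864 = 3,604.16 kg.
After the second burn: m = 3,604.16 × exp(−1980/3420.2) = 3,604.16 × 0.56051 = 2,020.17 kg.
Second-burn propellant = 3,604.16 − 2,020.17 = 1,583.99 kg.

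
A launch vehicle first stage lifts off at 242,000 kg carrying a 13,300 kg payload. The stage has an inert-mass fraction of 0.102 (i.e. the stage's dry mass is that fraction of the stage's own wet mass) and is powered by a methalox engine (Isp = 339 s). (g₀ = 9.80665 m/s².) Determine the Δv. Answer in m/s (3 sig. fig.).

Δv ≈ 6280 m/s

Stage wet mass = m₀ − payload = 242,000 − 13,300 = 228,700 kg.
Stage dry mass = ε × stage wet mass = 0.102 × 228,700 = 23,327.4 kg.
Burnout mass m_f = stage dry + payload = 23,327.4 + 13,300 = 36,627.4 kg.
v_e = Isp · g₀ = 339 × 9.80665 = 3324.5 m/s.
Δv = v_e · ln(242,000/36,627.4) = 3324.5 × ln(6.607) = 3324.5 × 1.8881 ≈ 6277 m/s.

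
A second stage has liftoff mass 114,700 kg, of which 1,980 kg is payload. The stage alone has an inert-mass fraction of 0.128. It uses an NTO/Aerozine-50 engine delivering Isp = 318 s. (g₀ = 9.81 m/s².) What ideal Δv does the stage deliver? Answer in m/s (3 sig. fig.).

Δv ≈ 6070 m/s

Stage wet mass = m₀ − payload = 114,700 − 1,980 = 112,720 kg.
Stage dry mass = ε × stage wet mass = 0.128 × 112,720 = 14,428.2 kg.
Burnout mass m_f = stage dry + payload = 14,428.2 + 1,980 = 16,408.2 kg.
v_e = Isp · g₀ = 318 × 9.81 = 3119.6 m/s.
From the ideal rocket equation, Δv = v_e · ln(114,700/16,408.2) = 3119.6 × ln(6.99) = 3119.6 × 1.9445 ≈ 6066 m/s.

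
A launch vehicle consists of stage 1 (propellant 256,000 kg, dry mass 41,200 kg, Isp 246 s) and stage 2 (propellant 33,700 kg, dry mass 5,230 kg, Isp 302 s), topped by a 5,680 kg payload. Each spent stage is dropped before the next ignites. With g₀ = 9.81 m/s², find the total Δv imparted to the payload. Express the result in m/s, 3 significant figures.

Δv ≈ 7510 m/s

Ignition mass of stage 1 = 256,000+41,200 + 33,700+5,230 + 5,680 = 341,810 kg.
Stage 1: m₀ = 341,810 kg, m_f = 341,810 − 256,000 = 85,810 kg; Δv = 246×9.81×ln(3.983) = 2413.3×1.3821 ≈ 3335 m/s.
Stage 2: m₀ = 44,610 kg, m_f = 44,610 − 33,700 = 10,910 kg; Δv = 302×9.81×ln(4.089) = 2962.6×1.4083 ≈ 4172 m/s.
Total Δv = 3335 + 4172 = 7507 m/s.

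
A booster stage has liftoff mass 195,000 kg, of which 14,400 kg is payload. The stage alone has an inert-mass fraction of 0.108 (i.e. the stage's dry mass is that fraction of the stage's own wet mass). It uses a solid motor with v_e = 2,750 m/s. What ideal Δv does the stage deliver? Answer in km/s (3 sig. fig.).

Δv ≈ 4.81 km/s

Stage wet mass = m₀ − payload = 195,000 − 14,400 = 180,600 kg.
Stage dry mass = ε × stage wet mass = 0.108 × 180,600 = 19,504.8 kg.
Burnout mass m_f = stage dry + payload = 19,504.8 + 14,400 = 33,904.8 kg.
Δv = v_e · ln(195,000/33,904.8) = 2750.0 × ln(5.751) = 2750.0 × 1.7494 ≈ 4811 m/s.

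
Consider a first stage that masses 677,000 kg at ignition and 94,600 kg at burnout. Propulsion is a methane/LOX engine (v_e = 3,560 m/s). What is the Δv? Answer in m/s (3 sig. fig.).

Δv ≈ 7010 m/s

From the ideal rocket equation, Δv = v_e · ln(m₀/m_f) = 3560.0 × ln(7.156) = 3560.0 × 1.9680 ≈ 7006.1 m/s.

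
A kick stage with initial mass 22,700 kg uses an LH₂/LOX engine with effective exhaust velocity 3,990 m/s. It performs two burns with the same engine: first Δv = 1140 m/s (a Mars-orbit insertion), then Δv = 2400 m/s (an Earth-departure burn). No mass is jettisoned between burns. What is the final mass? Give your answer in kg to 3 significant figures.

After the first burn: m = 22700 × exp(−1140/3990.0) = 22700 × 0.75148 = 17,058.6 kg.
After the second burn: m = 17,058.6 × exp(−2400/3990.0) = 17,058.6 × 0.54799 = 9,347.94 kg.

final mass ≈ 9350 kg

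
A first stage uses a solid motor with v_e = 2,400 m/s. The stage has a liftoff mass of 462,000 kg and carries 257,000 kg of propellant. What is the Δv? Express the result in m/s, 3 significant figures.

Δv ≈ 1950 m/s

m_f = m₀ − m_prop = 462,000 − 257,000 = 205,000 kg.
Using Δv = v_e ln(m₀/m_f): Δv = v_e · ln(m₀/m_f) = 2400.0 × ln(2.254) = 2400.0 × 0.8126 ≈ 1950.1 m/s.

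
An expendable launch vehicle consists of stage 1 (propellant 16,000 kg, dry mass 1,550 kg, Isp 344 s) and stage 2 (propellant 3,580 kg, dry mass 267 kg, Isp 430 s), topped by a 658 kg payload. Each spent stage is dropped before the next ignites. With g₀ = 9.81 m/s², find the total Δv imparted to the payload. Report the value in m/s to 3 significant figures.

Ignition mass of stage 1 = 16,000+1,550 + 3,580+267 + 658 = 22,055 kg.
Stage 1: m₀ = 22,055 kg, m_f = 22,055 − 16,000 = 6,055 kg; Δv = 344×9.81×ln(3.642) = 3374.6×1.2927 ≈ 4362 m/s.
Stage 2: m₀ = 4,505 kg, m_f = 4,505 − 3,580 = 925 kg; Δv = 430×9.81×ln(4.87) = 4218.3×1.5831 ≈ 6678 m/s.
Total Δv = 4362 + 6678 = 11040 m/s.

Δv ≈ 11000 m/s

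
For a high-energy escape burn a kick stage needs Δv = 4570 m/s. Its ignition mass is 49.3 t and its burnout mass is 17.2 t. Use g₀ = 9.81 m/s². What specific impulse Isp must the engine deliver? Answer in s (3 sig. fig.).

ln(m₀/m_f) = ln(49300/17200) = ln(2.866) = 1.0530.
From the ideal rocket equation, v_e = Δv / ln(m₀/m_f) = 4570 / 1.0530 = 4339.9 m/s.
Isp = v_e / g₀ = 4339.9 / 9.81 = 442.4 s.

Isp ≈ 442 s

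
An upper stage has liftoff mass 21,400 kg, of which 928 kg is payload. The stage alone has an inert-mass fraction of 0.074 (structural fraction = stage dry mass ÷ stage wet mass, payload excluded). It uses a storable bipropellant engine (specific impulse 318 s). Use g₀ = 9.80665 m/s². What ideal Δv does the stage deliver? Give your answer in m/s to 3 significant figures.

Stage wet mass = m₀ − payload = 21,400 − 928 = 20,472 kg.
Stage dry mass = ε × stage wet mass = 0.074 × 20,472 = 1,514.93 kg.
Burnout mass m_f = stage dry + payload = 1,514.93 + 928 = 2,442.93 kg.
v_e = Isp · g₀ = 318 × 9.80665 = 3118.5 m/s.
Δv = v_e · ln(21,400/2,442.93) = 3118.5 × ln(8.76) = 3118.5 × 2.1702 ≈ 6768 m/s.

Δv ≈ 6770 m/s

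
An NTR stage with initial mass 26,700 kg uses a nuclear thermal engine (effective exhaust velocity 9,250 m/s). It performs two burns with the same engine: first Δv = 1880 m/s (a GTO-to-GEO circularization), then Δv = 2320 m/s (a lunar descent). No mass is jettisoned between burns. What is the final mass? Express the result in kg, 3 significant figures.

After the first burn: m = 26700 × exp(−1880/9250.0) = 26700 × 0.81608 = 21,789.3 kg.
After the second burn: m = 21,789.3 × exp(−2320/9250.0) = 21,789.3 × 0.77817 = 16,955.8 kg.

final mass ≈ 17000 kg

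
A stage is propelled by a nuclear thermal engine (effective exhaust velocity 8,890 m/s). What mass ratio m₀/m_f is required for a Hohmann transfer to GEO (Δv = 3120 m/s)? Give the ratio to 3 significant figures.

Using Δv = v_e ln(m₀/m_f): m₀/m_f = exp(Δv / v_e) = exp(3120 / 8890.0) = exp(0.3510) = 1.4204.

mass ratio ≈ 1.42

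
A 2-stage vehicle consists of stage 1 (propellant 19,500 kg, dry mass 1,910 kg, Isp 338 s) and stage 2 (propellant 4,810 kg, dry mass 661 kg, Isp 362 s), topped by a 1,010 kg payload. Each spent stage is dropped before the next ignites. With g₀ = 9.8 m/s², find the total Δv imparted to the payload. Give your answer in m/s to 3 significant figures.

Ignition mass of stage 1 = 19,500+1,910 + 4,810+661 + 1,010 = 27,891 kg.
Stage 1: m₀ = 27,891 kg, m_f = 27,891 − 19,500 = 8,391 kg; Δv = 338×9.8×ln(3.324) = 3312.4×1.2011 ≈ 3979 m/s.
Stage 2: m₀ = 6,481 kg, m_f = 6,481 − 4,810 = 1,671 kg; Δv = 362×9.8×ln(3.879) = 3547.6×1.3555 ≈ 4809 m/s.
Total Δv = 3979 + 4809 = 8788 m/s.

Δv ≈ 8790 m/s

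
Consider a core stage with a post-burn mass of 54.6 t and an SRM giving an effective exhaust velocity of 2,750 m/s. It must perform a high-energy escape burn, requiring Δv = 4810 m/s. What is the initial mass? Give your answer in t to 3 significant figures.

initial mass ≈ 314 t

From the ideal rocket equation, m₀/m_f = exp(Δv / v_e) = exp(4810 / 2750.0) = exp(1.7491) = 5.7494.
m₀ = m_f × 5.7494 = 54.6 × 5.7494 = 313.917 t.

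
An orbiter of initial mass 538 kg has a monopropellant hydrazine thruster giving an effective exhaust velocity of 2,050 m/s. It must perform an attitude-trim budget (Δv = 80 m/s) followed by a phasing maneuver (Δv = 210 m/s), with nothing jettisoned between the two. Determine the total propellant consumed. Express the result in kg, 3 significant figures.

total propellant consumed ≈ 71.0 kg

After the first burn: m = 538 × exp(−80/2050.0) = 538 × 0.96173 = 517.411 kg.
After the second burn: m = 517.411 × exp(−210/2050.0) = 517.411 × 0.90263 = 467.031 kg.
Total propellant = m₀ − m_final = 538 − 467.031 = 70.969 kg.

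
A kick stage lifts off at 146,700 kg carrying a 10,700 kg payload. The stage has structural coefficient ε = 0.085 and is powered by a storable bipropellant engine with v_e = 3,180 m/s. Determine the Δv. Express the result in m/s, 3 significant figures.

Δv ≈ 6000 m/s

Stage wet mass = m₀ − payload = 146,700 − 10,700 = 136,000 kg.
Stage dry mass = ε × stage wet mass = 0.085 × 136,000 = 11,560 kg.
Burnout mass m_f = stage dry + payload = 11,560 + 10,700 = 22,260 kg.
Δv = v_e · ln(146,700/22,260) = 3180.0 × ln(6.59) = 3180.0 × 1.8856 ≈ 5996 m/s.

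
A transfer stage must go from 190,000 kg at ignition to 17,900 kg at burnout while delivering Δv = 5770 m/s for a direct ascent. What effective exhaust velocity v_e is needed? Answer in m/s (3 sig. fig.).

v_e ≈ 2440 m/s

ln(m₀/m_f) = ln(190000/17900) = ln(10.61) = 2.3622.
Rocket equation: v_e = Δv / ln(m₀/m_f) = 5770 / 2.3622 = 2442.6 m/s.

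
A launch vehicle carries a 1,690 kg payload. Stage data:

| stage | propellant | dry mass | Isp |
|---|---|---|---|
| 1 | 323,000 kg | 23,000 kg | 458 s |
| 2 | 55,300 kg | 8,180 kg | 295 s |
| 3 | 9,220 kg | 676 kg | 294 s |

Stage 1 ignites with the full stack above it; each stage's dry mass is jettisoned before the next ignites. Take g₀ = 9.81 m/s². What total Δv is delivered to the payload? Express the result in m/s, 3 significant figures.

Ignition mass of stage 1 = 323,000+23,000 + 55,300+8,180 + 9,220+676 + 1,690 = 421,066 kg.
Stage 1: m₀ = 421,066 kg, m_f = 421,066 − 323,000 = 98,066 kg; Δv = 458×9.81×ln(4.294) = 4493.0×1.4571 ≈ 6547 m/s.
Stage 2: m₀ = 75,066 kg, m_f = 75,066 − 55,300 = 19,766 kg; Δv = 295×9.81×ln(3.798) = 2894.0×1.3344 ≈ 3862 m/s.
Stage 3: m₀ = 11,586 kg, m_f = 11,586 − 9,220 = 2,366 kg; Δv = 294×9.81×ln(4.897) = 2884.1×1.5886 ≈ 4582 m/s.
Total Δv = 6547 + 3862 + 4582 = 14991 m/s.

Δv ≈ 15000 m/s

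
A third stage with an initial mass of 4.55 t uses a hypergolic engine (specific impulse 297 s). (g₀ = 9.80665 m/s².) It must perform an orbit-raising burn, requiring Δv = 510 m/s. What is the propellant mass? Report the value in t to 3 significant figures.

v_e = Isp · g₀ = 297 × 9.80665 = 2912.6 m/s.
Rocket equation: m₀/m_f = exp(Δv / v_e) = exp(510 / 2912.6) = exp(0.1751) = 1.1914.
m_f = 4.55 / 1.1914 = 3.81904 t, so propellant = m₀ − m_f = 4.55 − 3.81904 = 0.73096 t.

propellant mass ≈ 0.731 t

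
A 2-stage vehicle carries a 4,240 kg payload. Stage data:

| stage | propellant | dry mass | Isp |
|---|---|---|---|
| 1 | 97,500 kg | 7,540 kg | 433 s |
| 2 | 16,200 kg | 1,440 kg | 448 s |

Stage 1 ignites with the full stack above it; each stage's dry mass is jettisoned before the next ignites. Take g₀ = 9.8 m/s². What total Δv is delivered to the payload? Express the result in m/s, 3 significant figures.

Δv ≈ 12100 m/s

Ignition mass of stage 1 = 97,500+7,540 + 16,200+1,440 + 4,240 = 126,920 kg.
Stage 1: m₀ = 126,920 kg, m_f = 126,920 − 97,500 = 29,420 kg; Δv = 433×9.8×ln(4.314) = 4243.4×1.4619 ≈ 6203 m/s.
Stage 2: m₀ = 21,880 kg, m_f = 21,880 − 16,200 = 5,680 kg; Δv = 448×9.8×ln(3.852) = 4390.4×1.3486 ≈ 5921 m/s.
Total Δv = 6203 + 5921 = 12124 m/s.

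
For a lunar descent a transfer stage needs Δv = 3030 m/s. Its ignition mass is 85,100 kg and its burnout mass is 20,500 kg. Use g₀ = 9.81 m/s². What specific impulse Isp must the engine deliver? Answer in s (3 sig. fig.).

ln(m₀/m_f) = ln(85100/20500) = ln(4.151) = 1.4234.
By the Tsiolkovsky rocket equation, v_e = Δv / ln(m₀/m_f) = 3030 / 1.4234 = 2128.7 m/s.
Isp = v_e / g₀ = 2128.7 / 9.81 = 217.0 s.

Isp ≈ 217 s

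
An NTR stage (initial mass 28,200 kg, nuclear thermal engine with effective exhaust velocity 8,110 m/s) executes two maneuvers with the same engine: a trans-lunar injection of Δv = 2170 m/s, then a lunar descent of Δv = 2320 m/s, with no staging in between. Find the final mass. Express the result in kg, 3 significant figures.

final mass ≈ 16200 kg

After the first burn: m = 28200 × exp(−2170/8110.0) = 28200 × 0.76524 = 21,579.8 kg.
After the second burn: m = 21,579.8 × exp(−2320/8110.0) = 21,579.8 × 0.75121 = 16,211 kg.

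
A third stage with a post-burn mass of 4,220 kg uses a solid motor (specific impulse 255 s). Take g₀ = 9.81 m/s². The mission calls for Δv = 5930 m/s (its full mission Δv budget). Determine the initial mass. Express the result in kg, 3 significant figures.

v_e = Isp · g₀ = 255 × 9.81 = 2501.6 m/s.
By the Tsiolkovsky rocket equation, m₀/m_f = exp(Δv / v_e) = exp(5930 / 2501.6) = exp(2.3705) = 10.7031.
m₀ = m_f × 10.7031 = 4,220 × 10.7031 = 45,167.1 kg.

initial mass ≈ 45200 kg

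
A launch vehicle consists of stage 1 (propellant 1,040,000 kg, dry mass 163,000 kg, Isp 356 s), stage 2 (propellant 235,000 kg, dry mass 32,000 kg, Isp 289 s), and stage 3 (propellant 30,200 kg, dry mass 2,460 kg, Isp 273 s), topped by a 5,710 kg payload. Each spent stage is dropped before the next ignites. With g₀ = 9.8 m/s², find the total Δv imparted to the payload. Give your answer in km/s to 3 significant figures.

Δv ≈ 12.4 km/s

Ignition mass of stage 1 = 1,040,000+163,000 + 235,000+32,000 + 30,200+2,460 + 5,710 = 1,508,370 kg.
Stage 1: m₀ = 1,508,370 kg, m_f = 1,508,370 − 1,040,000 = 468,370 kg; Δv = 356×9.8×ln(3.22) = 3488.8×1.1695 ≈ 4080 m/s.
Stage 2: m₀ = 305,370 kg, m_f = 305,370 − 235,000 = 70,370 kg; Δv = 289×9.8×ln(4.339) = 2832.2×1.4678 ≈ 4157 m/s.
Stage 3: m₀ = 38,370 kg, m_f = 38,370 − 30,200 = 8,170 kg; Δv = 273×9.8×ln(4.696) = 2675.4×1.5468 ≈ 4138 m/s.
Total Δv = 4080 + 4157 + 4138 = 12375 m/s.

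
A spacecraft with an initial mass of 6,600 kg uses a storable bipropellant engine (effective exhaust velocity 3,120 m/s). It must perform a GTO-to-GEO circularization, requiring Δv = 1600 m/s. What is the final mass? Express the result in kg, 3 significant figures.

m₀/m_f = exp(Δv / v_e) = exp(1600 / 3120.0) = exp(0.5128) = 1.6700.
m_f = m₀ / 1.6700 = 6,600 / 1.6700 = 3,952.1 kg.

final mass ≈ 3950 kg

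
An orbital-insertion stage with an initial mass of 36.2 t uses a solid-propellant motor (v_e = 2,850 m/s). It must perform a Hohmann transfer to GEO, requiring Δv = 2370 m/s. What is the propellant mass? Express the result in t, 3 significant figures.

propellant mass ≈ 20.4 t

Using Δv = v_e ln(m₀/m_f): m₀/m_f = exp(Δv / v_e) = exp(2370 / 2850.0) = exp(0.8316) = 2.2969.
m_f = 36.2 / 2.2969 = 15.7604 t, so propellant = m₀ − m_f = 36.2 − 15.7604 = 20.4396 t.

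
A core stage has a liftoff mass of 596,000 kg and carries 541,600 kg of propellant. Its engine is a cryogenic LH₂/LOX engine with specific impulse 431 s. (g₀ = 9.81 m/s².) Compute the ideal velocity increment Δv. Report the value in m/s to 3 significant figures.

Δv ≈ 10100 m/s

v_e = Isp · g₀ = 431 × 9.81 = 4228.1 m/s.
m_f = m₀ − m_prop = 596,000 − 541,600 = 54,400 kg.
Using Δv = v_e ln(m₀/m_f): Δv = v_e · ln(m₀/m_f) = 4228.1 × ln(10.96) = 4228.1 × 2.3939 ≈ 10121.6 m/s.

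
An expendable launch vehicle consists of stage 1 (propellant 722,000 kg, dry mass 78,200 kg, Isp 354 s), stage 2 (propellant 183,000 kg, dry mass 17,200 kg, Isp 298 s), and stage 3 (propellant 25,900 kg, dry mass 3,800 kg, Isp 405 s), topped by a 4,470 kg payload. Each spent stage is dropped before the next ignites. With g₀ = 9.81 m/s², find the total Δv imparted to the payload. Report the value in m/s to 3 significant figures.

Δv ≈ 14200 m/s

Ignition mass of stage 1 = 722,000+78,200 + 183,000+17,200 + 25,900+3,800 + 4,470 = 1,034,570 kg.
Stage 1: m₀ = 1,034,570 kg, m_f = 1,034,570 − 722,000 = 312,570 kg; Δv = 354×9.81×ln(3.31) = 3472.7×1.1969 ≈ 4157 m/s.
Stage 2: m₀ = 234,370 kg, m_f = 234,370 − 183,000 = 51,370 kg; Δv = 298×9.81×ln(4.562) = 2923.4×1.5178 ≈ 4437 m/s.
Stage 3: m₀ = 34,170 kg, m_f = 34,170 − 25,900 = 8,270 kg; Δv = 405×9.81×ln(4.132) = 3973.1×1.4187 ≈ 5637 m/s.
Total Δv = 4157 + 4437 + 5637 = 14231 m/s.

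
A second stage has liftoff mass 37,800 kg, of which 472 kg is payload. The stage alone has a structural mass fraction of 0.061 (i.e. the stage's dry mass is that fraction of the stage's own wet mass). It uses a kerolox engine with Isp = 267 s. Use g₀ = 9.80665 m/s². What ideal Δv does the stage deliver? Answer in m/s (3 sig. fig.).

Stage wet mass = m₀ − payload = 37,800 − 472 = 37,328 kg.
Stage dry mass = ε × stage wet mass = 0.061 × 37,328 = 2,277.01 kg.
Burnout mass m_f = stage dry + payload = 2,277.01 + 472 = 2,749.01 kg.
v_e = Isp · g₀ = 267 × 9.80665 = 2618.4 m/s.
By the Tsiolkovsky rocket equation, Δv = v_e · ln(37,800/2,749.01) = 2618.4 × ln(13.75) = 2618.4 × 2.6211 ≈ 6863 m/s.

Δv ≈ 6860 m/s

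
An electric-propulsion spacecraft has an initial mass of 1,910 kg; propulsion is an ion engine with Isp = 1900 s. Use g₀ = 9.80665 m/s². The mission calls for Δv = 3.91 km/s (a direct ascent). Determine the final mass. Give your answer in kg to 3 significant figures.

v_e = Isp · g₀ = 1900 × 9.80665 = 18632.6 m/s.
By the Tsiolkovsky rocket equation, m₀/m_f = exp(Δv / v_e) = exp(3910 / 18632.6) = exp(0.2098) = 1.2335.
m_f = m₀ / 1.2335 = 1,910 / 1.2335 = 1,548.44 kg.

final mass ≈ 1550 kg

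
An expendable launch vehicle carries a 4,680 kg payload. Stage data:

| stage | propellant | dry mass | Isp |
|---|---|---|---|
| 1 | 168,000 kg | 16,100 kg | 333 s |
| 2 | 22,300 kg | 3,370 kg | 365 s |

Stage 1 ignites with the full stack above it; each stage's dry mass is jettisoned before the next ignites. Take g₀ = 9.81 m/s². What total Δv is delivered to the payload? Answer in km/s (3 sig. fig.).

Δv ≈ 9.75 km/s

Ignition mass of stage 1 = 168,000+16,100 + 22,300+3,370 + 4,680 = 214,450 kg.
Stage 1: m₀ = 214,450 kg, m_f = 214,450 − 168,000 = 46,450 kg; Δv = 333×9.81×ln(4.617) = 3266.7×1.5297 ≈ 4997 m/s.
Stage 2: m₀ = 30,350 kg, m_f = 30,350 − 22,300 = 8,050 kg; Δv = 365×9.81×ln(3.77) = 3580.7×1.3271 ≈ 4752 m/s.
Total Δv = 4997 + 4752 = 9749 m/s.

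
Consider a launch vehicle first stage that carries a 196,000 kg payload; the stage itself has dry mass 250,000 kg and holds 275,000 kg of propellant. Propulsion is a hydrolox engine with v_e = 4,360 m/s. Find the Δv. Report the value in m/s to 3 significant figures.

m₀ = payload + dry + propellant = 196,000 + 250,000 + 275,000 = 721,000 kg.
m_f = payload + dry = 196,000 + 250,000 = 446,000 kg.
Δv = v_e · ln(m₀/m_f) = 4360.0 × ln(1.617) = 4360.0 × 0.4803 ≈ 2094.2 m/s.

Δv ≈ 2090 m/s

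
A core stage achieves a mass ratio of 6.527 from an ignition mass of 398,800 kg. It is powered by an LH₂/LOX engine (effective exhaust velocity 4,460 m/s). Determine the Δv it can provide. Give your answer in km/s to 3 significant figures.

From the ideal rocket equation, Δv = v_e · ln(6.527) = 4460.0 × 1.8759 ≈ 8366.7 m/s.

Δv ≈ 8.37 km/s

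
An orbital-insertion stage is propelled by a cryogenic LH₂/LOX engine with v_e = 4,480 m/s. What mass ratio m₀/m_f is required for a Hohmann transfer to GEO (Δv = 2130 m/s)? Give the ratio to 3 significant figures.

mass ratio ≈ 1.61

m₀/m_f = exp(Δv / v_e) = exp(2130 / 4480.0) = exp(0.4754) = 1.6087.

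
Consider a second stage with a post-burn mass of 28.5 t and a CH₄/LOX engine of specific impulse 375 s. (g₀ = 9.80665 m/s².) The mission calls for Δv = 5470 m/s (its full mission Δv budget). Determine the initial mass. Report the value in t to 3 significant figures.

initial mass ≈ 126 t

v_e = Isp · g₀ = 375 × 9.80665 = 3677.5 m/s.
From the ideal rocket equation, m₀/m_f = exp(Δv / v_e) = exp(5470 / 3677.5) = exp(1.4874) = 4.4257.
m₀ = m_f × 4.4257 = 28.5 × 4.4257 = 126.132 t.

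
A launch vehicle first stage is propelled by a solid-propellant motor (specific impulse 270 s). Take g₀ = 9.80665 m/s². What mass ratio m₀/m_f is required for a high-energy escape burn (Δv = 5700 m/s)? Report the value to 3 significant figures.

mass ratio ≈ 8.61

v_e = Isp · g₀ = 270 × 9.80665 = 2647.8 m/s.
Rocket equation: m₀/m_f = exp(Δv / v_e) = exp(5700 / 2647.8) = exp(2.1527) = 8.6084.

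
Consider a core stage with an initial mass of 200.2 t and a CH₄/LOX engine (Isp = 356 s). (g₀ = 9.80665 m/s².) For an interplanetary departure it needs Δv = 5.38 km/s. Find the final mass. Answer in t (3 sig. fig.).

final mass ≈ 42.9 t

v_e = Isp · g₀ = 356 × 9.80665 = 3491.2 m/s.
m₀/m_f = exp(Δv / v_e) = exp(5380 / 3491.2) = exp(1.5410) = 4.6694.
m_f = m₀ / 4.6694 = 200.2 / 4.6694 = 42.8749 t.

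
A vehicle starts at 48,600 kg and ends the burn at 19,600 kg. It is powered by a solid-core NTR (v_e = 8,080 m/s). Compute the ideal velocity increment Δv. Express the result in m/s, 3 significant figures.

Δv = v_e · ln(m₀/m_f) = 8080.0 × ln(2.48) = 8080.0 × 0.9081 ≈ 7337.4 m/s.

Δv ≈ 7340 m/s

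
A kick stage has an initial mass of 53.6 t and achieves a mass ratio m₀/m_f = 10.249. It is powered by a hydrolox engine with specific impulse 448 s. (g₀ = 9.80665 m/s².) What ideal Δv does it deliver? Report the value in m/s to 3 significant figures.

v_e = Isp · g₀ = 448 × 9.80665 = 4393.4 m/s.
By the Tsiolkovsky rocket equation, Δv = v_e · ln(10.249) = 4393.4 × 2.3272 ≈ 10224.2 m/s.

Δv ≈ 10200 m/s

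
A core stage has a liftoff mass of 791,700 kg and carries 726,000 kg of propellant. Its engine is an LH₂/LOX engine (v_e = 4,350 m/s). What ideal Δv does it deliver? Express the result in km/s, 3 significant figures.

m_f = m₀ − m_prop = 791,700 − 726,000 = 65,700 kg.
By the Tsiolkovsky rocket equation, Δv = v_e · ln(m₀/m_f) = 4350.0 × ln(12.05) = 4350.0 × 2.4891 ≈ 10827.5 m/s.

Δv ≈ 10.8 km/s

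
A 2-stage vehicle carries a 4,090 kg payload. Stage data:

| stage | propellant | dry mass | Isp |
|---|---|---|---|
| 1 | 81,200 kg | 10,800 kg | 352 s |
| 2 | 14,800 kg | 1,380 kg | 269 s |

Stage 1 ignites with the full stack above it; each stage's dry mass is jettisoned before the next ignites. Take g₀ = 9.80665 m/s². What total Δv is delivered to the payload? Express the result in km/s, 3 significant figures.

Δv ≈ 7.89 km/s

Ignition mass of stage 1 = 81,200+10,800 + 14,800+1,380 + 4,090 = 112,270 kg.
Stage 1: m₀ = 112,270 kg, m_f = 112,270 − 81,200 = 31,070 kg; Δv = 352×9.80665×ln(3.613) = 3451.9×1.2847 ≈ 4435 m/s.
Stage 2: m₀ = 20,270 kg, m_f = 20,270 − 14,800 = 5,470 kg; Δv = 269×9.80665×ln(3.706) = 2638.0×1.3099 ≈ 3455 m/s.
Total Δv = 4435 + 3455 = 7890 m/s.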